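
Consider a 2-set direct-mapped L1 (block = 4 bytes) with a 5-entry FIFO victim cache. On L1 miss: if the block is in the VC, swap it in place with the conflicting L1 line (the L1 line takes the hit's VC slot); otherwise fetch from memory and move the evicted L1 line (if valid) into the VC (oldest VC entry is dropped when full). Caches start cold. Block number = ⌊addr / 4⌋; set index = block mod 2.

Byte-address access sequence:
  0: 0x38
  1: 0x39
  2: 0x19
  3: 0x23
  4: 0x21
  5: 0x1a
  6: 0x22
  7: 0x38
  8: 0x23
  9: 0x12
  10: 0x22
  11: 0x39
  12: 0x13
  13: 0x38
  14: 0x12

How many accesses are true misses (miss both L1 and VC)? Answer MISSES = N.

0: 0x38 (blk 14, set 0) → MISS  vc=[]
1: 0x39 (blk 14, set 0) → L1-HIT  vc=[]
2: 0x19 (blk 6, set 0) → MISS  vc=[14]
3: 0x23 (blk 8, set 0) → MISS  vc=[14, 6]
4: 0x21 (blk 8, set 0) → L1-HIT  vc=[14, 6]
5: 0x1a (blk 6, set 0) → VC-HIT  vc=[14, 8]
6: 0x22 (blk 8, set 0) → VC-HIT  vc=[14, 6]
7: 0x38 (blk 14, set 0) → VC-HIT  vc=[8, 6]
8: 0x23 (blk 8, set 0) → VC-HIT  vc=[14, 6]
9: 0x12 (blk 4, set 0) → MISS  vc=[14, 6, 8]
10: 0x22 (blk 8, set 0) → VC-HIT  vc=[14, 6, 4]
11: 0x39 (blk 14, set 0) → VC-HIT  vc=[8, 6, 4]
12: 0x13 (blk 4, set 0) → VC-HIT  vc=[8, 6, 14]
13: 0x38 (blk 14, set 0) → VC-HIT  vc=[8, 6, 4]
14: 0x12 (blk 4, set 0) → VC-HIT  vc=[8, 6, 14]

MISSES = 4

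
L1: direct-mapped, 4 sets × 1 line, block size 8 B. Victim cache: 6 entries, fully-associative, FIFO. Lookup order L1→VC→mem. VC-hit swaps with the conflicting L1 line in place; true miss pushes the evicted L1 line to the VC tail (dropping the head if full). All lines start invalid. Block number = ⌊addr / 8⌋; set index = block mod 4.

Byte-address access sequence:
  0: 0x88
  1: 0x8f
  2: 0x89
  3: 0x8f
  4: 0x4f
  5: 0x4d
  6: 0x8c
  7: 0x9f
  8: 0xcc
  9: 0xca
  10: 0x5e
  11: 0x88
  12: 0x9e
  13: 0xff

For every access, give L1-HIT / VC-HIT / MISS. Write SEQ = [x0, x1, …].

SEQ = [MISS, L1-HIT, L1-HIT, L1-HIT, MISS, L1-HIT, VC-HIT, MISS, MISS, L1-HIT, MISS, VC-HIT, VC-HIT, MISS]

#0 0x88→b17/s1 MISS; vc=[]
#1 0x8f→b17/s1 L1-HIT; vc=[]
#2 0x89→b17/s1 L1-HIT; vc=[]
#3 0x8f→b17/s1 L1-HIT; vc=[]
#4 0x4f→b9/s1 MISS; vc=[17]
#5 0x4d→b9/s1 L1-HIT; vc=[17]
#6 0x8c→b17/s1 VC-HIT; vc=[9]
#7 0x9f→b19/s3 MISS; vc=[9]
#8 0xcc→b25/s1 MISS; vc=[9,17]
#9 0xca→b25/s1 L1-HIT; vc=[9,17]
#10 0x5e→b11/s3 MISS; vc=[9,17,19]
#11 0x88→b17/s1 VC-HIT; vc=[9,25,19]
#12 0x9e→b19/s3 VC-HIT; vc=[9,25,11]
#13 0xff→b31/s3 MISS; vc=[9,25,11,19]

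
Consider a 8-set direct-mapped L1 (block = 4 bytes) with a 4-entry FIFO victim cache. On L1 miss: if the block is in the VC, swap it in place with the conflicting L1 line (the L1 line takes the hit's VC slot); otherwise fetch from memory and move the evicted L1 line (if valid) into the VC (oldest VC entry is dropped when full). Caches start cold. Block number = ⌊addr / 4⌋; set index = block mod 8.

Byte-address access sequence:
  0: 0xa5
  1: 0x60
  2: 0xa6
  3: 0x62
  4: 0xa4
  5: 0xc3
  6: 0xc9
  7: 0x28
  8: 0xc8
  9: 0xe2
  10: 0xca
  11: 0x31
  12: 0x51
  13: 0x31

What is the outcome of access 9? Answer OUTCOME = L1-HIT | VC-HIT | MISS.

OUTCOME = MISS

#0 0xa5→b41/s1 MISS; vc=[]
#1 0x60→b24/s0 MISS; vc=[]
#2 0xa6→b41/s1 L1-HIT; vc=[]
#3 0x62→b24/s0 L1-HIT; vc=[]
#4 0xa4→b41/s1 L1-HIT; vc=[]
#5 0xc3→b48/s0 MISS; vc=[24]
#6 0xc9→b50/s2 MISS; vc=[24]
#7 0x28→b10/s2 MISS; vc=[24,50]
#8 0xc8→b50/s2 VC-HIT; vc=[24,10]
#9 0xe2→b56/s0 MISS; vc=[24,10,48]
#10 0xca→b50/s2 L1-HIT; vc=[24,10,48]
#11 0x31→b12/s4 MISS; vc=[24,10,48]
#12 0x51→b20/s4 MISS; vc=[24,10,48,12]
#13 0x31→b12/s4 VC-HIT; vc=[24,10,48,20]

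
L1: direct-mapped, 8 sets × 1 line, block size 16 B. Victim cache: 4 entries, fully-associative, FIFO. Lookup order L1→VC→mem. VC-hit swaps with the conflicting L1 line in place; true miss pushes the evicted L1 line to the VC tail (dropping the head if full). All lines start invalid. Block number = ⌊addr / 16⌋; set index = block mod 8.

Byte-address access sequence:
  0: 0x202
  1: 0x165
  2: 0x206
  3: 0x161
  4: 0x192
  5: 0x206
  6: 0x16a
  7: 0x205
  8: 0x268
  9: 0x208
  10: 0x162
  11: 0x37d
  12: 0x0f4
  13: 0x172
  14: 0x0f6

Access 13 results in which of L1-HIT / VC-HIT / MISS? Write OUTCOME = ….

OUTCOME = MISS

#0 0x202→b32/s0 MISS; vc=[]
#1 0x165→b22/s6 MISS; vc=[]
#2 0x206→b32/s0 L1-HIT; vc=[]
#3 0x161→b22/s6 L1-HIT; vc=[]
#4 0x192→b25/s1 MISS; vc=[]
#5 0x206→b32/s0 L1-HIT; vc=[]
#6 0x16a→b22/s6 L1-HIT; vc=[]
#7 0x205→b32/s0 L1-HIT; vc=[]
#8 0x268→b38/s6 MISS; vc=[22]
#9 0x208→b32/s0 L1-HIT; vc=[22]
#10 0x162→b22/s6 VC-HIT; vc=[38]
#11 0x37d→b55/s7 MISS; vc=[38]
#12 0xf4→b15/s7 MISS; vc=[38,55]
#13 0x172→b23/s7 MISS; vc=[38,55,15]
#14 0xf6→b15/s7 VC-HIT; vc=[38,55,23]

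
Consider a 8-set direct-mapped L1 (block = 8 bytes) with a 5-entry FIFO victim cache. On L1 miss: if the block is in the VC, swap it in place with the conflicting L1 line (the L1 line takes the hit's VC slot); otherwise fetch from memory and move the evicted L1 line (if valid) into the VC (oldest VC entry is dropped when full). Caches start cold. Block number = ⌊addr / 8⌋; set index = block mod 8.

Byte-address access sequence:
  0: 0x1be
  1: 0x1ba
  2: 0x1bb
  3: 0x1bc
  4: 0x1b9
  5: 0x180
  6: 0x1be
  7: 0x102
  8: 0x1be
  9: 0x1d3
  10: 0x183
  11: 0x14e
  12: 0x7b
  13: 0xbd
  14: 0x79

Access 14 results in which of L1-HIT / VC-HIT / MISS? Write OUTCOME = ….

#0 0x1be→b55/s7 MISS; vc=[]
#1 0x1ba→b55/s7 L1-HIT; vc=[]
#2 0x1bb→b55/s7 L1-HIT; vc=[]
#3 0x1bc→b55/s7 L1-HIT; vc=[]
#4 0x1b9→b55/s7 L1-HIT; vc=[]
#5 0x180→b48/s0 MISS; vc=[]
#6 0x1be→b55/s7 L1-HIT; vc=[]
#7 0x102→b32/s0 MISS; vc=[48]
#8 0x1be→b55/s7 L1-HIT; vc=[48]
#9 0x1d3→b58/s2 MISS; vc=[48]
#10 0x183→b48/s0 VC-HIT; vc=[32]
#11 0x14e→b41/s1 MISS; vc=[32]
#12 0x7b→b15/s7 MISS; vc=[32,55]
#13 0xbd→b23/s7 MISS; vc=[32,55,15]
#14 0x79→b15/s7 VC-HIT; vc=[32,55,23]

OUTCOME = VC-HIT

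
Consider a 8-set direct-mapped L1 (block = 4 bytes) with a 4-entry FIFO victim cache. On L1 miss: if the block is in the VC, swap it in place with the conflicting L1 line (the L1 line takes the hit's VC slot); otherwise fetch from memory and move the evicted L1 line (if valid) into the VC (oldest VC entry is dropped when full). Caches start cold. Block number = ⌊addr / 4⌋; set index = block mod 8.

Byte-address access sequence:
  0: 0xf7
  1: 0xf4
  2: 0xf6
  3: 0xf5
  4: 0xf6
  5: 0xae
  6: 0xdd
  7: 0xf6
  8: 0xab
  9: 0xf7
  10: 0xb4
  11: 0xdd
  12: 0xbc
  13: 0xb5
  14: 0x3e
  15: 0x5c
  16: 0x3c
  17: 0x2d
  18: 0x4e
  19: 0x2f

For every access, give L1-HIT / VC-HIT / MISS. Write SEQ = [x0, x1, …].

#0 0xf7→b61/s5 MISS; vc=[]
#1 0xf4→b61/s5 L1-HIT; vc=[]
#2 0xf6→b61/s5 L1-HIT; vc=[]
#3 0xf5→b61/s5 L1-HIT; vc=[]
#4 0xf6→b61/s5 L1-HIT; vc=[]
#5 0xae→b43/s3 MISS; vc=[]
#6 0xdd→b55/s7 MISS; vc=[]
#7 0xf6→b61/s5 L1-HIT; vc=[]
#8 0xab→b42/s2 MISS; vc=[]
#9 0xf7→b61/s5 L1-HIT; vc=[]
#10 0xb4→b45/s5 MISS; vc=[61]
#11 0xdd→b55/s7 L1-HIT; vc=[61]
#12 0xbc→b47/s7 MISS; vc=[61,55]
#13 0xb5→b45/s5 L1-HIT; vc=[61,55]
#14 0x3e→b15/s7 MISS; vc=[61,55,47]
#15 0x5c→b23/s7 MISS; vc=[61,55,47,15]
#16 0x3c→b15/s7 VC-HIT; vc=[61,55,47,23]
#17 0x2d→b11/s3 MISS; vc=[55,47,23,43]
#18 0x4e→b19/s3 MISS; vc=[47,23,43,11]
#19 0x2f→b11/s3 VC-HIT; vc=[47,23,43,19]

SEQ = [MISS, L1-HIT, L1-HIT, L1-HIT, L1-HIT, MISS, MISS, L1-HIT, MISS, L1-HIT, MISS, L1-HIT, MISS, L1-HIT, MISS, MISS, VC-HIT, MISS, MISS, VC-HIT]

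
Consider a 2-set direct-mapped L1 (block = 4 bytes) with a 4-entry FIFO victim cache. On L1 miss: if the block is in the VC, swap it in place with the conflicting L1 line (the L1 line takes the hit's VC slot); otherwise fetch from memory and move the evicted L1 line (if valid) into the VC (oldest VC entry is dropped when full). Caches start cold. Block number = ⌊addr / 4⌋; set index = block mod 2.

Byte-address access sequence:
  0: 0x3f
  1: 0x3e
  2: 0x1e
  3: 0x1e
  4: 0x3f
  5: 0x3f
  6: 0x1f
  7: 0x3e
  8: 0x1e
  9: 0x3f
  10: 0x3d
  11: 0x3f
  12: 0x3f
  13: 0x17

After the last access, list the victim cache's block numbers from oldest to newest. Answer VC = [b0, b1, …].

VC = [7, 15]

  [0] addr=0x3f blk=15 s=1: MISS | VC []
  [1] addr=0x3e blk=15 s=1: L1-HIT | VC []
  [2] addr=0x1e blk=7 s=1: MISS | VC [15]
  [3] addr=0x1e blk=7 s=1: L1-HIT | VC [15]
  [4] addr=0x3f blk=15 s=1: VC-HIT | VC [7]
  [5] addr=0x3f blk=15 s=1: L1-HIT | VC [7]
  [6] addr=0x1f blk=7 s=1: VC-HIT | VC [15]
  [7] addr=0x3e blk=15 s=1: VC-HIT | VC [7]
  [8] addr=0x1e blk=7 s=1: VC-HIT | VC [15]
  [9] addr=0x3f blk=15 s=1: VC-HIT | VC [7]
  [10] addr=0x3d blk=15 s=1: L1-HIT | VC [7]
  [11] addr=0x3f blk=15 s=1: L1-HIT | VC [7]
  [12] addr=0x3f blk=15 s=1: L1-HIT | VC [7]
  [13] addr=0x17 blk=5 s=1: MISS | VC [7, 15]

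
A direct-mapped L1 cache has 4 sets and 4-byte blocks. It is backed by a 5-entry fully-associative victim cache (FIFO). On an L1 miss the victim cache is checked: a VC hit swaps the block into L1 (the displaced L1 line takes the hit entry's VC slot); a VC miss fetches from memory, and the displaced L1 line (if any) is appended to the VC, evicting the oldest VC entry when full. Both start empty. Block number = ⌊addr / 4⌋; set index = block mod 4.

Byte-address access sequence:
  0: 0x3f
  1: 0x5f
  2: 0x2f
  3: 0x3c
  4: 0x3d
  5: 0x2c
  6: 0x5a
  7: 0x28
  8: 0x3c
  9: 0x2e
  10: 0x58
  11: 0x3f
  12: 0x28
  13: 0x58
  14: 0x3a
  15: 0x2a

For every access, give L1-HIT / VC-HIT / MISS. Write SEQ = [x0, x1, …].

  [0] addr=0x3f blk=15 s=3: MISS | VC []
  [1] addr=0x5f blk=23 s=3: MISS | VC [15]
  [2] addr=0x2f blk=11 s=3: MISS | VC [15, 23]
  [3] addr=0x3c blk=15 s=3: VC-HIT | VC [11, 23]
  [4] addr=0x3d blk=15 s=3: L1-HIT | VC [11, 23]
  [5] addr=0x2c blk=11 s=3: VC-HIT | VC [15, 23]
  [6] addr=0x5a blk=22 s=2: MISS | VC [15, 23]
  [7] addr=0x28 blk=10 s=2: MISS | VC [15, 23, 22]
  [8] addr=0x3c blk=15 s=3: VC-HIT | VC [11, 23, 22]
  [9] addr=0x2e blk=11 s=3: VC-HIT | VC [15, 23, 22]
  [10] addr=0x58 blk=22 s=2: VC-HIT | VC [15, 23, 10]
  [11] addr=0x3f blk=15 s=3: VC-HIT | VC [11, 23, 10]
  [12] addr=0x28 blk=10 s=2: VC-HIT | VC [11, 23, 22]
  [13] addr=0x58 blk=22 s=2: VC-HIT | VC [11, 23, 10]
  [14] addr=0x3a blk=14 s=2: MISS | VC [11, 23, 10, 22]
  [15] addr=0x2a blk=10 s=2: VC-HIT | VC [11, 23, 14, 22]

SEQ = [MISS, MISS, MISS, VC-HIT, L1-HIT, VC-HIT, MISS, MISS, VC-HIT, VC-HIT, VC-HIT, VC-HIT, VC-HIT, VC-HIT, MISS, VC-HIT]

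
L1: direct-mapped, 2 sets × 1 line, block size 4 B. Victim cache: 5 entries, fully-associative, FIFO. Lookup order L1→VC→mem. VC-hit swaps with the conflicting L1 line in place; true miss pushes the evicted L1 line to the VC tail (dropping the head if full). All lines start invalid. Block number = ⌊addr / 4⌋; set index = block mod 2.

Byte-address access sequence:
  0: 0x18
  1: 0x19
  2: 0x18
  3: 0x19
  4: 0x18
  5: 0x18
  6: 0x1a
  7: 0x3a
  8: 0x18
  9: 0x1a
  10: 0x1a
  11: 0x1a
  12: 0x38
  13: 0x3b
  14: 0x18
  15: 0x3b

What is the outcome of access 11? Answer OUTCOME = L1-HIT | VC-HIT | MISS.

OUTCOME = L1-HIT

0: 0x18 (blk 6, set 0) → MISS  vc=[]
1: 0x19 (blk 6, set 0) → L1-HIT  vc=[]
2: 0x18 (blk 6, set 0) → L1-HIT  vc=[]
3: 0x19 (blk 6, set 0) → L1-HIT  vc=[]
4: 0x18 (blk 6, set 0) → L1-HIT  vc=[]
5: 0x18 (blk 6, set 0) → L1-HIT  vc=[]
6: 0x1a (blk 6, set 0) → L1-HIT  vc=[]
7: 0x3a (blk 14, set 0) → MISS  vc=[6]
8: 0x18 (blk 6, set 0) → VC-HIT  vc=[14]
9: 0x1a (blk 6, set 0) → L1-HIT  vc=[14]
10: 0x1a (blk 6, set 0) → L1-HIT  vc=[14]
11: 0x1a (blk 6, set 0) → L1-HIT  vc=[14]
12: 0x38 (blk 14, set 0) → VC-HIT  vc=[6]
13: 0x3b (blk 14, set 0) → L1-HIT  vc=[6]
14: 0x18 (blk 6, set 0) → VC-HIT  vc=[14]
15: 0x3b (blk 14, set 0) → VC-HIT  vc=[6]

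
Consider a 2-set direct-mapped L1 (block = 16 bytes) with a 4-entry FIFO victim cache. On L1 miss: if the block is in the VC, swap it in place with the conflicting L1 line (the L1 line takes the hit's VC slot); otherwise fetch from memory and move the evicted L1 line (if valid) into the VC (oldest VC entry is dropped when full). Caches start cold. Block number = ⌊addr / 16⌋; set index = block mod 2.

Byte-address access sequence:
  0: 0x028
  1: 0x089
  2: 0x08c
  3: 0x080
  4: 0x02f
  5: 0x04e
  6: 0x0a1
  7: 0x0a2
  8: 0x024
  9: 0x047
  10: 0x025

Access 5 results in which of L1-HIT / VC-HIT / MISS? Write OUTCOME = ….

0: 0x28 (blk 2, set 0) → MISS  vc=[]
1: 0x89 (blk 8, set 0) → MISS  vc=[2]
2: 0x8c (blk 8, set 0) → L1-HIT  vc=[2]
3: 0x80 (blk 8, set 0) → L1-HIT  vc=[2]
4: 0x2f (blk 2, set 0) → VC-HIT  vc=[8]
5: 0x4e (blk 4, set 0) → MISS  vc=[8, 2]
6: 0xa1 (blk 10, set 0) → MISS  vc=[8, 2, 4]
7: 0xa2 (blk 10, set 0) → L1-HIT  vc=[8, 2, 4]
8: 0x24 (blk 2, set 0) → VC-HIT  vc=[8, 10, 4]
9: 0x47 (blk 4, set 0) → VC-HIT  vc=[8, 10, 2]
10: 0x25 (blk 2, set 0) → VC-HIT  vc=[8, 10, 4]

OUTCOME = MISS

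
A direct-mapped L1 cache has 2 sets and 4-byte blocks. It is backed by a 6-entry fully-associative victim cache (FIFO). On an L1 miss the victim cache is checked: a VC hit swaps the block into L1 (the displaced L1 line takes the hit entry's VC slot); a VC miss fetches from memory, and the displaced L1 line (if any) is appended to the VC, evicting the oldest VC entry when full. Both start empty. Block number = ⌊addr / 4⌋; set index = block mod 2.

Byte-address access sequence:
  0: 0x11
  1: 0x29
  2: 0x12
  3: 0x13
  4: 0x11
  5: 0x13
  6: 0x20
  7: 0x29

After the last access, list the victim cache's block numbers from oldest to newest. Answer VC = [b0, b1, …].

VC = [8, 4]

  [0] addr=0x11 blk=4 s=0: MISS | VC []
  [1] addr=0x29 blk=10 s=0: MISS | VC [4]
  [2] addr=0x12 blk=4 s=0: VC-HIT | VC [10]
  [3] addr=0x13 blk=4 s=0: L1-HIT | VC [10]
  [4] addr=0x11 blk=4 s=0: L1-HIT | VC [10]
  [5] addr=0x13 blk=4 s=0: L1-HIT | VC [10]
  [6] addr=0x20 blk=8 s=0: MISS | VC [10, 4]
  [7] addr=0x29 blk=10 s=0: VC-HIT | VC [8, 4]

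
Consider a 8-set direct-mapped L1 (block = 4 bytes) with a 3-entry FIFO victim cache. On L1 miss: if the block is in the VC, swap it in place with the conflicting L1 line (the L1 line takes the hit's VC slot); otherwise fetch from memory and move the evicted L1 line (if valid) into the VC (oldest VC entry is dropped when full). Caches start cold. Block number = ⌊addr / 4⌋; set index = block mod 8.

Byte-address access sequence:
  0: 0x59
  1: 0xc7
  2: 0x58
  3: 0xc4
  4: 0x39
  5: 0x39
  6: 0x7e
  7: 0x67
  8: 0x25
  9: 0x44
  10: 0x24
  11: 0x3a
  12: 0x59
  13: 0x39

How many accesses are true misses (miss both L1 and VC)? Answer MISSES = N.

  [0] addr=0x59 blk=22 s=6: MISS | VC []
  [1] addr=0xc7 blk=49 s=1: MISS | VC []
  [2] addr=0x58 blk=22 s=6: L1-HIT | VC []
  [3] addr=0xc4 blk=49 s=1: L1-HIT | VC []
  [4] addr=0x39 blk=14 s=6: MISS | VC [22]
  [5] addr=0x39 blk=14 s=6: L1-HIT | VC [22]
  [6] addr=0x7e blk=31 s=7: MISS | VC [22]
  [7] addr=0x67 blk=25 s=1: MISS | VC [22, 49]
  [8] addr=0x25 blk=9 s=1: MISS | VC [22, 49, 25]
  [9] addr=0x44 blk=17 s=1: MISS | VC [49, 25, 9]
  [10] addr=0x24 blk=9 s=1: VC-HIT | VC [49, 25, 17]
  [11] addr=0x3a blk=14 s=6: L1-HIT | VC [49, 25, 17]
  [12] addr=0x59 blk=22 s=6: MISS | VC [25, 17, 14]
  [13] addr=0x39 blk=14 s=6: VC-HIT | VC [25, 17, 22]

MISSES = 8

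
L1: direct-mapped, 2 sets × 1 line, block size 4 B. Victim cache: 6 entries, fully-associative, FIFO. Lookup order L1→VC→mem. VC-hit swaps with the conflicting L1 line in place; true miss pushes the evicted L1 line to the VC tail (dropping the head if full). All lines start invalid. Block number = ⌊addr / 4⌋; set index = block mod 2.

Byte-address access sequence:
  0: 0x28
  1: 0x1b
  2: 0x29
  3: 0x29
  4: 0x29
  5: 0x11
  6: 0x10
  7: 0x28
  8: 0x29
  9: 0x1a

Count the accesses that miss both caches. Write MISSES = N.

MISSES = 3

#0 0x28→b10/s0 MISS; vc=[]
#1 0x1b→b6/s0 MISS; vc=[10]
#2 0x29→b10/s0 VC-HIT; vc=[6]
#3 0x29→b10/s0 L1-HIT; vc=[6]
#4 0x29→b10/s0 L1-HIT; vc=[6]
#5 0x11→b4/s0 MISS; vc=[6,10]
#6 0x10→b4/s0 L1-HIT; vc=[6,10]
#7 0x28→b10/s0 VC-HIT; vc=[6,4]
#8 0x29→b10/s0 L1-HIT; vc=[6,4]
#9 0x1a→b6/s0 VC-HIT; vc=[10,4]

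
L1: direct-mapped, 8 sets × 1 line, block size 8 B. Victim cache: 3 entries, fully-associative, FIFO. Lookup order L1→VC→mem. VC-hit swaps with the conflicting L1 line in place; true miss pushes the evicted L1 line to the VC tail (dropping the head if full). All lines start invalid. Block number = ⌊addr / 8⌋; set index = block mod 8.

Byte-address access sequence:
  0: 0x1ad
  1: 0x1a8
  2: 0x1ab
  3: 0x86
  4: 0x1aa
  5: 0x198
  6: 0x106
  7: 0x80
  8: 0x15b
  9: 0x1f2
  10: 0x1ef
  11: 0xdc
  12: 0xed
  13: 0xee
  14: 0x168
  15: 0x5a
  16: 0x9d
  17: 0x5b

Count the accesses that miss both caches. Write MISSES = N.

MISSES = 12

0: 0x1ad (blk 53, set 5) → MISS  vc=[]
1: 0x1a8 (blk 53, set 5) → L1-HIT  vc=[]
2: 0x1ab (blk 53, set 5) → L1-HIT  vc=[]
3: 0x86 (blk 16, set 0) → MISS  vc=[]
4: 0x1aa (blk 53, set 5) → L1-HIT  vc=[]
5: 0x198 (blk 51, set 3) → MISS  vc=[]
6: 0x106 (blk 32, set 0) → MISS  vc=[16]
7: 0x80 (blk 16, set 0) → VC-HIT  vc=[32]
8: 0x15b (blk 43, set 3) → MISS  vc=[32, 51]
9: 0x1f2 (blk 62, set 6) → MISS  vc=[32, 51]
10: 0x1ef (blk 61, set 5) → MISS  vc=[32, 51, 53]
11: 0xdc (blk 27, set 3) → MISS  vc=[51, 53, 43]
12: 0xed (blk 29, set 5) → MISS  vc=[53, 43, 61]
13: 0xee (blk 29, set 5) → L1-HIT  vc=[53, 43, 61]
14: 0x168 (blk 45, set 5) → MISS  vc=[43, 61, 29]
15: 0x5a (blk 11, set 3) → MISS  vc=[61, 29, 27]
16: 0x9d (blk 19, set 3) → MISS  vc=[29, 27, 11]
17: 0x5b (blk 11, set 3) → VC-HIT  vc=[29, 27, 19]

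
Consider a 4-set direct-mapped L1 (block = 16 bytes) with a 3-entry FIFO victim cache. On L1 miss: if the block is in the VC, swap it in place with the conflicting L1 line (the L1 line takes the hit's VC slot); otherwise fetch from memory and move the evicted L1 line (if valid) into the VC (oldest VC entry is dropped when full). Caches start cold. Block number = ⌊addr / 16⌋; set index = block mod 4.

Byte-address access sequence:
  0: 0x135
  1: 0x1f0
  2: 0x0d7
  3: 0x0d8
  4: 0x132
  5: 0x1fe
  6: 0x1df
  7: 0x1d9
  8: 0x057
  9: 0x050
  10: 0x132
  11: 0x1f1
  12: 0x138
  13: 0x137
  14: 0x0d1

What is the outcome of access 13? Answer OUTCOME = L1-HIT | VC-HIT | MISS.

OUTCOME = L1-HIT

0: 0x135 (blk 19, set 3) → MISS  vc=[]
1: 0x1f0 (blk 31, set 3) → MISS  vc=[19]
2: 0xd7 (blk 13, set 1) → MISS  vc=[19]
3: 0xd8 (blk 13, set 1) → L1-HIT  vc=[19]
4: 0x132 (blk 19, set 3) → VC-HIT  vc=[31]
5: 0x1fe (blk 31, set 3) → VC-HIT  vc=[19]
6: 0x1df (blk 29, set 1) → MISS  vc=[19, 13]
7: 0x1d9 (blk 29, set 1) → L1-HIT  vc=[19, 13]
8: 0x57 (blk 5, set 1) → MISS  vc=[19, 13, 29]
9: 0x50 (blk 5, set 1) → L1-HIT  vc=[19, 13, 29]
10: 0x132 (blk 19, set 3) → VC-HIT  vc=[31, 13, 29]
11: 0x1f1 (blk 31, set 3) → VC-HIT  vc=[19, 13, 29]
12: 0x138 (blk 19, set 3) → VC-HIT  vc=[31, 13, 29]
13: 0x137 (blk 19, set 3) → L1-HIT  vc=[31, 13, 29]
14: 0xd1 (blk 13, set 1) → VC-HIT  vc=[31, 5, 29]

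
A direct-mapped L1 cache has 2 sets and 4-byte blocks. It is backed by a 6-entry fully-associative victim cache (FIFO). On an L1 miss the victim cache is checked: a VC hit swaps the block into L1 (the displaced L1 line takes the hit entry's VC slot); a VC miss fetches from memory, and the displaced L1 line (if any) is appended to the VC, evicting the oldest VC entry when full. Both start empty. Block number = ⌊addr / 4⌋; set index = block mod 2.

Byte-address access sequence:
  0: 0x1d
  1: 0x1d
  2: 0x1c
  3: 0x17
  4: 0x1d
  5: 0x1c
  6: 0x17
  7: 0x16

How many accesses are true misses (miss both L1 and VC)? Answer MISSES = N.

#0 0x1d→b7/s1 MISS; vc=[]
#1 0x1d→b7/s1 L1-HIT; vc=[]
#2 0x1c→b7/s1 L1-HIT; vc=[]
#3 0x17→b5/s1 MISS; vc=[7]
#4 0x1d→b7/s1 VC-HIT; vc=[5]
#5 0x1c→b7/s1 L1-HIT; vc=[5]
#6 0x17→b5/s1 VC-HIT; vc=[7]
#7 0x16→b5/s1 L1-HIT; vc=[7]

MISSES = 2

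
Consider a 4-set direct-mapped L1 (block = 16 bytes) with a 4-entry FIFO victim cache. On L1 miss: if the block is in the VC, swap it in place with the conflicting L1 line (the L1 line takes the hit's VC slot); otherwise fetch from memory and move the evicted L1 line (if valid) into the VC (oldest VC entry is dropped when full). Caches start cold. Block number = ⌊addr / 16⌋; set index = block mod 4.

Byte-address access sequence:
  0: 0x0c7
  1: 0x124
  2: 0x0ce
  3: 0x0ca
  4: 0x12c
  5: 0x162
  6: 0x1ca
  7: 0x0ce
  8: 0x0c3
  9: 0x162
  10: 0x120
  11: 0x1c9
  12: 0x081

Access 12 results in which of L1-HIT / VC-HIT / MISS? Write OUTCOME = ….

#0 0xc7→b12/s0 MISS; vc=[]
#1 0x124→b18/s2 MISS; vc=[]
#2 0xce→b12/s0 L1-HIT; vc=[]
#3 0xca→b12/s0 L1-HIT; vc=[]
#4 0x12c→b18/s2 L1-HIT; vc=[]
#5 0x162→b22/s2 MISS; vc=[18]
#6 0x1ca→b28/s0 MISS; vc=[18,12]
#7 0xce→b12/s0 VC-HIT; vc=[18,28]
#8 0xc3→b12/s0 L1-HIT; vc=[18,28]
#9 0x162→b22/s2 L1-HIT; vc=[18,28]
#10 0x120→b18/s2 VC-HIT; vc=[22,28]
#11 0x1c9→b28/s0 VC-HIT; vc=[22,12]
#12 0x81→b8/s0 MISS; vc=[22,12,28]

OUTCOME = MISS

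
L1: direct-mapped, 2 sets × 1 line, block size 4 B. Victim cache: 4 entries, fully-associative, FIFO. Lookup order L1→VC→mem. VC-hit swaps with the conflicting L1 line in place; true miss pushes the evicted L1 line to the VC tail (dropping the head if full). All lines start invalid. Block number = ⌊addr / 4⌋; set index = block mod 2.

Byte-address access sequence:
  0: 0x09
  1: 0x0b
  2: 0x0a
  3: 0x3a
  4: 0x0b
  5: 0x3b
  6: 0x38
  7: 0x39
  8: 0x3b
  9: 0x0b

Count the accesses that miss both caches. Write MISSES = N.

0: 0x9 (blk 2, set 0) → MISS  vc=[]
1: 0xb (blk 2, set 0) → L1-HIT  vc=[]
2: 0xa (blk 2, set 0) → L1-HIT  vc=[]
3: 0x3a (blk 14, set 0) → MISS  vc=[2]
4: 0xb (blk 2, set 0) → VC-HIT  vc=[14]
5: 0x3b (blk 14, set 0) → VC-HIT  vc=[2]
6: 0x38 (blk 14, set 0) → L1-HIT  vc=[2]
7: 0x39 (blk 14, set 0) → L1-HIT  vc=[2]
8: 0x3b (blk 14, set 0) → L1-HIT  vc=[2]
9: 0xb (blk 2, set 0) → VC-HIT  vc=[14]

MISSES = 2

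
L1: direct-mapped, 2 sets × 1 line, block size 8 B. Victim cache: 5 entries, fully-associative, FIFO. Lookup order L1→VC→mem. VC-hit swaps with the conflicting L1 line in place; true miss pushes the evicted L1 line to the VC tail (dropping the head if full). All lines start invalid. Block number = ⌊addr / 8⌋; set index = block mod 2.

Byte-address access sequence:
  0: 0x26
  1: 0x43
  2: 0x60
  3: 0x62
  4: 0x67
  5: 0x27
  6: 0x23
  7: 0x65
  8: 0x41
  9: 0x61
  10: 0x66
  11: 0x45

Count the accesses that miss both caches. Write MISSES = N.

  [0] addr=0x26 blk=4 s=0: MISS | VC []
  [1] addr=0x43 blk=8 s=0: MISS | VC [4]
  [2] addr=0x60 blk=12 s=0: MISS | VC [4, 8]
  [3] addr=0x62 blk=12 s=0: L1-HIT | VC [4, 8]
  [4] addr=0x67 blk=12 s=0: L1-HIT | VC [4, 8]
  [5] addr=0x27 blk=4 s=0: VC-HIT | VC [12, 8]
  [6] addr=0x23 blk=4 s=0: L1-HIT | VC [12, 8]
  [7] addr=0x65 blk=12 s=0: VC-HIT | VC [4, 8]
  [8] addr=0x41 blk=8 s=0: VC-HIT | VC [4, 12]
  [9] addr=0x61 blk=12 s=0: VC-HIT | VC [4, 8]
  [10] addr=0x66 blk=12 s=0: L1-HIT | VC [4, 8]
  [11] addr=0x45 blk=8 s=0: VC-HIT | VC [4, 12]

MISSES = 3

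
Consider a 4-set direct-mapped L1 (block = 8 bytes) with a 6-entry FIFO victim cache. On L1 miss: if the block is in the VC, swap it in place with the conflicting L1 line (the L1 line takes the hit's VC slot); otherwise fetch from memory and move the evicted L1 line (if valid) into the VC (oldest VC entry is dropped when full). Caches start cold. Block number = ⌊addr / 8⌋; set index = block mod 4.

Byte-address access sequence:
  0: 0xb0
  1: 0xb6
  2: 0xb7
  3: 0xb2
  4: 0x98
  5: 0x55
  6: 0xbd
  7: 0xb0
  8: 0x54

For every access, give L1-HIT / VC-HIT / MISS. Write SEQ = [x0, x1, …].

SEQ = [MISS, L1-HIT, L1-HIT, L1-HIT, MISS, MISS, MISS, VC-HIT, VC-HIT]

0: 0xb0 (blk 22, set 2) → MISS  vc=[]
1: 0xb6 (blk 22, set 2) → L1-HIT  vc=[]
2: 0xb7 (blk 22, set 2) → L1-HIT  vc=[]
3: 0xb2 (blk 22, set 2) → L1-HIT  vc=[]
4: 0x98 (blk 19, set 3) → MISS  vc=[]
5: 0x55 (blk 10, set 2) → MISS  vc=[22]
6: 0xbd (blk 23, set 3) → MISS  vc=[22, 19]
7: 0xb0 (blk 22, set 2) → VC-HIT  vc=[10, 19]
8: 0x54 (blk 10, set 2) → VC-HIT  vc=[22, 19]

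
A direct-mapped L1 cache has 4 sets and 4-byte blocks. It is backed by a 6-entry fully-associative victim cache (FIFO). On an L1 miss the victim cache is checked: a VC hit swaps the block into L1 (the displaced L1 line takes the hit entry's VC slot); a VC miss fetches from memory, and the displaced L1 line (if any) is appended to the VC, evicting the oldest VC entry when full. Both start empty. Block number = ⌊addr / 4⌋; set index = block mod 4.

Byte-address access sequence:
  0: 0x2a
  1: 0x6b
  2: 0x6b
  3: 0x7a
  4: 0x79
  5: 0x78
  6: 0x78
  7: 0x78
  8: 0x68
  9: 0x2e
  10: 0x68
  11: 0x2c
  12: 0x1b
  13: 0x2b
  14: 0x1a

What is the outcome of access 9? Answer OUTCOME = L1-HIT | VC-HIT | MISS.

OUTCOME = MISS

#0 0x2a→b10/s2 MISS; vc=[]
#1 0x6b→b26/s2 MISS; vc=[10]
#2 0x6b→b26/s2 L1-HIT; vc=[10]
#3 0x7a→b30/s2 MISS; vc=[10,26]
#4 0x79→b30/s2 L1-HIT; vc=[10,26]
#5 0x78→b30/s2 L1-HIT; vc=[10,26]
#6 0x78→b30/s2 L1-HIT; vc=[10,26]
#7 0x78→b30/s2 L1-HIT; vc=[10,26]
#8 0x68→b26/s2 VC-HIT; vc=[10,30]
#9 0x2e→b11/s3 MISS; vc=[10,30]
#10 0x68→b26/s2 L1-HIT; vc=[10,30]
#11 0x2c→b11/s3 L1-HIT; vc=[10,30]
#12 0x1b→b6/s2 MISS; vc=[10,30,26]
#13 0x2b→b10/s2 VC-HIT; vc=[6,30,26]
#14 0x1a→b6/s2 VC-HIT; vc=[10,30,26]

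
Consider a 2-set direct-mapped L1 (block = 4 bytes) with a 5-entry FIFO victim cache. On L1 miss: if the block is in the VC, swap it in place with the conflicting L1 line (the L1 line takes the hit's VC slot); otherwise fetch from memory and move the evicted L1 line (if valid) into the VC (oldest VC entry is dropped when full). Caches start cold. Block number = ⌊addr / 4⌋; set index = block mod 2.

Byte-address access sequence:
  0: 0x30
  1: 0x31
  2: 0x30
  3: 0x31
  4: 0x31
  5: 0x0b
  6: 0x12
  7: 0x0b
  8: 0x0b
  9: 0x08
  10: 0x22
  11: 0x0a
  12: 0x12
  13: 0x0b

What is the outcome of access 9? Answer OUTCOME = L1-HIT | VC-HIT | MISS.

OUTCOME = L1-HIT

0: 0x30 (blk 12, set 0) → MISS  vc=[]
1: 0x31 (blk 12, set 0) → L1-HIT  vc=[]
2: 0x30 (blk 12, set 0) → L1-HIT  vc=[]
3: 0x31 (blk 12, set 0) → L1-HIT  vc=[]
4: 0x31 (blk 12, set 0) → L1-HIT  vc=[]
5: 0xb (blk 2, set 0) → MISS  vc=[12]
6: 0x12 (blk 4, set 0) → MISS  vc=[12, 2]
7: 0xb (blk 2, set 0) → VC-HIT  vc=[12, 4]
8: 0xb (blk 2, set 0) → L1-HIT  vc=[12, 4]
9: 0x8 (blk 2, set 0) → L1-HIT  vc=[12, 4]
10: 0x22 (blk 8, set 0) → MISS  vc=[12, 4, 2]
11: 0xa (blk 2, set 0) → VC-HIT  vc=[12, 4, 8]
12: 0x12 (blk 4, set 0) → VC-HIT  vc=[12, 2, 8]
13: 0xb (blk 2, set 0) → VC-HIT  vc=[12, 4, 8]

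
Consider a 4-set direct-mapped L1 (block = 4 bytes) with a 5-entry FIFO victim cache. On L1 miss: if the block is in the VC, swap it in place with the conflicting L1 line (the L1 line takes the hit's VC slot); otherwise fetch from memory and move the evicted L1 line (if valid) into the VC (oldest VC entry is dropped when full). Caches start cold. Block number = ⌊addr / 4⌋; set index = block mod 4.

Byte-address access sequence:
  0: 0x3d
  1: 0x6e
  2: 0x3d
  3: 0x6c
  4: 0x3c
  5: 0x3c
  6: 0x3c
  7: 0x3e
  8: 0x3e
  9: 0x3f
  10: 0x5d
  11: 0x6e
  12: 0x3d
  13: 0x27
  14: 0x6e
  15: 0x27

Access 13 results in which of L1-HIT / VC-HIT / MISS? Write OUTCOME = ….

0: 0x3d (blk 15, set 3) → MISS  vc=[]
1: 0x6e (blk 27, set 3) → MISS  vc=[15]
2: 0x3d (blk 15, set 3) → VC-HIT  vc=[27]
3: 0x6c (blk 27, set 3) → VC-HIT  vc=[15]
4: 0x3c (blk 15, set 3) → VC-HIT  vc=[27]
5: 0x3c (blk 15, set 3) → L1-HIT  vc=[27]
6: 0x3c (blk 15, set 3) → L1-HIT  vc=[27]
7: 0x3e (blk 15, set 3) → L1-HIT  vc=[27]
8: 0x3e (blk 15, set 3) → L1-HIT  vc=[27]
9: 0x3f (blk 15, set 3) → L1-HIT  vc=[27]
10: 0x5d (blk 23, set 3) → MISS  vc=[27, 15]
11: 0x6e (blk 27, set 3) → VC-HIT  vc=[23, 15]
12: 0x3d (blk 15, set 3) → VC-HIT  vc=[23, 27]
13: 0x27 (blk 9, set 1) → MISS  vc=[23, 27]
14: 0x6e (blk 27, set 3) → VC-HIT  vc=[23, 15]
15: 0x27 (blk 9, set 1) → L1-HIT  vc=[23, 15]

OUTCOME = MISS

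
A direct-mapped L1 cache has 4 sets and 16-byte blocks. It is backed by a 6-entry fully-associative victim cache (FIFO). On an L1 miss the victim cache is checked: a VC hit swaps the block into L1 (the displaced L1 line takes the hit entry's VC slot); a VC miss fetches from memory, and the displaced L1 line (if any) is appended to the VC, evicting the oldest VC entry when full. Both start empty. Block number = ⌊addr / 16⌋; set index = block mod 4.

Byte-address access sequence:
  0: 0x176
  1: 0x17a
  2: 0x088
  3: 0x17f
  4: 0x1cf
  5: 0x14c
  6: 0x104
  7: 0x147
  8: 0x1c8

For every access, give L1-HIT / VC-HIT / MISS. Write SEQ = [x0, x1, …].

0: 0x176 (blk 23, set 3) → MISS  vc=[]
1: 0x17a (blk 23, set 3) → L1-HIT  vc=[]
2: 0x88 (blk 8, set 0) → MISS  vc=[]
3: 0x17f (blk 23, set 3) → L1-HIT  vc=[]
4: 0x1cf (blk 28, set 0) → MISS  vc=[8]
5: 0x14c (blk 20, set 0) → MISS  vc=[8, 28]
6: 0x104 (blk 16, set 0) → MISS  vc=[8, 28, 20]
7: 0x147 (blk 20, set 0) → VC-HIT  vc=[8, 28, 16]
8: 0x1c8 (blk 28, set 0) → VC-HIT  vc=[8, 20, 16]

SEQ = [MISS, L1-HIT, MISS, L1-HIT, MISS, MISS, MISS, VC-HIT, VC-HIT]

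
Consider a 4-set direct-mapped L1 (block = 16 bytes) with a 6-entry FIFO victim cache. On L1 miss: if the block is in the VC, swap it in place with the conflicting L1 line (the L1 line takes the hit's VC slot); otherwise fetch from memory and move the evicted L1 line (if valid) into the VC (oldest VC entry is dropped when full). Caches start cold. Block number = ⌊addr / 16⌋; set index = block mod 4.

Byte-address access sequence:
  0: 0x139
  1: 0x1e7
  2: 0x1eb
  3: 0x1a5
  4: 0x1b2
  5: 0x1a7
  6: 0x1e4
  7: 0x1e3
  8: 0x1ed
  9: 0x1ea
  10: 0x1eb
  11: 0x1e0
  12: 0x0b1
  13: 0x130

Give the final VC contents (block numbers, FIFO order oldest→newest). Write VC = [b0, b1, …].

0: 0x139 (blk 19, set 3) → MISS  vc=[]
1: 0x1e7 (blk 30, set 2) → MISS  vc=[]
2: 0x1eb (blk 30, set 2) → L1-HIT  vc=[]
3: 0x1a5 (blk 26, set 2) → MISS  vc=[30]
4: 0x1b2 (blk 27, set 3) → MISS  vc=[30, 19]
5: 0x1a7 (blk 26, set 2) → L1-HIT  vc=[30, 19]
6: 0x1e4 (blk 30, set 2) → VC-HIT  vc=[26, 19]
7: 0x1e3 (blk 30, set 2) → L1-HIT  vc=[26, 19]
8: 0x1ed (blk 30, set 2) → L1-HIT  vc=[26, 19]
9: 0x1ea (blk 30, set 2) → L1-HIT  vc=[26, 19]
10: 0x1eb (blk 30, set 2) → L1-HIT  vc=[26, 19]
11: 0x1e0 (blk 30, set 2) → L1-HIT  vc=[26, 19]
12: 0xb1 (blk 11, set 3) → MISS  vc=[26, 19, 27]
13: 0x130 (blk 19, set 3) → VC-HIT  vc=[26, 11, 27]

VC = [26, 11, 27]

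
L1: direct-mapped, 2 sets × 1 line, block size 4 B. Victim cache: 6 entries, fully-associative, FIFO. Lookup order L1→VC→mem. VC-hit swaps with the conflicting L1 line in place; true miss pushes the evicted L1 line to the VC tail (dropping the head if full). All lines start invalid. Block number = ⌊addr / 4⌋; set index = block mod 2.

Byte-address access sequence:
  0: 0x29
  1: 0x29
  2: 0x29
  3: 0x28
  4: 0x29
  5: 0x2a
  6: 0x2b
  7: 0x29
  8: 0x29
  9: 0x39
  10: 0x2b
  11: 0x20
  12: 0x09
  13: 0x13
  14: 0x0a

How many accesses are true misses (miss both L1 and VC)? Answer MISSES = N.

#0 0x29→b10/s0 MISS; vc=[]
#1 0x29→b10/s0 L1-HIT; vc=[]
#2 0x29→b10/s0 L1-HIT; vc=[]
#3 0x28→b10/s0 L1-HIT; vc=[]
#4 0x29→b10/s0 L1-HIT; vc=[]
#5 0x2a→b10/s0 L1-HIT; vc=[]
#6 0x2b→b10/s0 L1-HIT; vc=[]
#7 0x29→b10/s0 L1-HIT; vc=[]
#8 0x29→b10/s0 L1-HIT; vc=[]
#9 0x39→b14/s0 MISS; vc=[10]
#10 0x2b→b10/s0 VC-HIT; vc=[14]
#11 0x20→b8/s0 MISS; vc=[14,10]
#12 0x9→b2/s0 MISS; vc=[14,10,8]
#13 0x13→b4/s0 MISS; vc=[14,10,8,2]
#14 0xa→b2/s0 VC-HIT; vc=[14,10,8,4]

MISSES = 5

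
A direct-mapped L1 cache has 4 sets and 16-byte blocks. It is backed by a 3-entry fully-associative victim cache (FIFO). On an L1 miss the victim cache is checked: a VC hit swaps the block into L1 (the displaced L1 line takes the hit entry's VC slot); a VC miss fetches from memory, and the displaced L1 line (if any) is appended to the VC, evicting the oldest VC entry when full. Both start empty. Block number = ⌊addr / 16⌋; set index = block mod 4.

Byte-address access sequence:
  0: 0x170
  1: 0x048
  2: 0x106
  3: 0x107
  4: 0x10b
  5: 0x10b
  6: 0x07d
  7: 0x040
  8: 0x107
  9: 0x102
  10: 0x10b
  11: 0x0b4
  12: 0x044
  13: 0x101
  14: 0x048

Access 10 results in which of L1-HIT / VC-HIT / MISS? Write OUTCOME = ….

0: 0x170 (blk 23, set 3) → MISS  vc=[]
1: 0x48 (blk 4, set 0) → MISS  vc=[]
2: 0x106 (blk 16, set 0) → MISS  vc=[4]
3: 0x107 (blk 16, set 0) → L1-HIT  vc=[4]
4: 0x10b (blk 16, set 0) → L1-HIT  vc=[4]
5: 0x10b (blk 16, set 0) → L1-HIT  vc=[4]
6: 0x7d (blk 7, set 3) → MISS  vc=[4, 23]
7: 0x40 (blk 4, set 0) → VC-HIT  vc=[16, 23]
8: 0x107 (blk 16, set 0) → VC-HIT  vc=[4, 23]
9: 0x102 (blk 16, set 0) → L1-HIT  vc=[4, 23]
10: 0x10b (blk 16, set 0) → L1-HIT  vc=[4, 23]
11: 0xb4 (blk 11, set 3) → MISS  vc=[4, 23, 7]
12: 0x44 (blk 4, set 0) → VC-HIT  vc=[16, 23, 7]
13: 0x101 (blk 16, set 0) → VC-HIT  vc=[4, 23, 7]
14: 0x48 (blk 4, set 0) → VC-HIT  vc=[16, 23, 7]

OUTCOME = L1-HIT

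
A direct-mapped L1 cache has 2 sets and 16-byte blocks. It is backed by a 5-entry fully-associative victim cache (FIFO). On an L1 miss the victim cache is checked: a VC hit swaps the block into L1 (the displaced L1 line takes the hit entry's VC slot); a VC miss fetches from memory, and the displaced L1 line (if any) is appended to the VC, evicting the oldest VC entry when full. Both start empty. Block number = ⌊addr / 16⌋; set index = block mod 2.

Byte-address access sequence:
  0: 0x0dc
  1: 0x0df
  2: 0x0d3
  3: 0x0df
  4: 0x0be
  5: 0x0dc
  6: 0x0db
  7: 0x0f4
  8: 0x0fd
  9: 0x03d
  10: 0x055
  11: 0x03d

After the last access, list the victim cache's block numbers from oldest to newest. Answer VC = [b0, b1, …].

#0 0xdc→b13/s1 MISS; vc=[]
#1 0xdf→b13/s1 L1-HIT; vc=[]
#2 0xd3→b13/s1 L1-HIT; vc=[]
#3 0xdf→b13/s1 L1-HIT; vc=[]
#4 0xbe→b11/s1 MISS; vc=[13]
#5 0xdc→b13/s1 VC-HIT; vc=[11]
#6 0xdb→b13/s1 L1-HIT; vc=[11]
#7 0xf4→b15/s1 MISS; vc=[11,13]
#8 0xfd→b15/s1 L1-HIT; vc=[11,13]
#9 0x3d→b3/s1 MISS; vc=[11,13,15]
#10 0x55→b5/s1 MISS; vc=[11,13,15,3]
#11 0x3d→b3/s1 VC-HIT; vc=[11,13,15,5]

VC = [11, 13, 15, 5]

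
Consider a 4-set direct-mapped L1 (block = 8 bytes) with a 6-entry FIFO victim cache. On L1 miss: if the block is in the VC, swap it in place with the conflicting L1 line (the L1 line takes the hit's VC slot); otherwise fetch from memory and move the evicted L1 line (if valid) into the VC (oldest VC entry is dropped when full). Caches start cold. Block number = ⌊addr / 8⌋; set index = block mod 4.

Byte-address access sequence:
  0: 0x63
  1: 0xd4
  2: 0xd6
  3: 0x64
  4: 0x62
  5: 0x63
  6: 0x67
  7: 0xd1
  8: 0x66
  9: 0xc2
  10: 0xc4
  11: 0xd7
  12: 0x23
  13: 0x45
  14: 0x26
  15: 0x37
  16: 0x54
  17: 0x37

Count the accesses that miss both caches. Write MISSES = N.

  [0] addr=0x63 blk=12 s=0: MISS | VC []
  [1] addr=0xd4 blk=26 s=2: MISS | VC []
  [2] addr=0xd6 blk=26 s=2: L1-HIT | VC []
  [3] addr=0x64 blk=12 s=0: L1-HIT | VC []
  [4] addr=0x62 blk=12 s=0: L1-HIT | VC []
  [5] addr=0x63 blk=12 s=0: L1-HIT | VC []
  [6] addr=0x67 blk=12 s=0: L1-HIT | VC []
  [7] addr=0xd1 blk=26 s=2: L1-HIT | VC []
  [8] addr=0x66 blk=12 s=0: L1-HIT | VC []
  [9] addr=0xc2 blk=24 s=0: MISS | VC [12]
  [10] addr=0xc4 blk=24 s=0: L1-HIT | VC [12]
  [11] addr=0xd7 blk=26 s=2: L1-HIT | VC [12]
  [12] addr=0x23 blk=4 s=0: MISS | VC [12, 24]
  [13] addr=0x45 blk=8 s=0: MISS | VC [12, 24, 4]
  [14] addr=0x26 blk=4 s=0: VC-HIT | VC [12, 24, 8]
  [15] addr=0x37 blk=6 s=2: MISS | VC [12, 24, 8, 26]
  [16] addr=0x54 blk=10 s=2: MISS | VC [12, 24, 8, 26, 6]
  [17] addr=0x37 blk=6 s=2: VC-HIT | VC [12, 24, 8, 26, 10]

MISSES = 7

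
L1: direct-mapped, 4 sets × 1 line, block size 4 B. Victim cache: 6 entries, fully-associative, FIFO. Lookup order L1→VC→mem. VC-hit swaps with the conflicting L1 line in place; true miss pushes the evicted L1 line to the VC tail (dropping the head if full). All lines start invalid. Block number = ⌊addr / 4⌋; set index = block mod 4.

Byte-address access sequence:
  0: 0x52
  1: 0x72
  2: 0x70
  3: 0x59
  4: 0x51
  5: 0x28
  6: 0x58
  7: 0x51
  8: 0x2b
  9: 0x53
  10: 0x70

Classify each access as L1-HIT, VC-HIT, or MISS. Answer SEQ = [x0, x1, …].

  [0] addr=0x52 blk=20 s=0: MISS | VC []
  [1] addr=0x72 blk=28 s=0: MISS | VC [20]
  [2] addr=0x70 blk=28 s=0: L1-HIT | VC [20]
  [3] addr=0x59 blk=22 s=2: MISS | VC [20]
  [4] addr=0x51 blk=20 s=0: VC-HIT | VC [28]
  [5] addr=0x28 blk=10 s=2: MISS | VC [28, 22]
  [6] addr=0x58 blk=22 s=2: VC-HIT | VC [28, 10]
  [7] addr=0x51 blk=20 s=0: L1-HIT | VC [28, 10]
  [8] addr=0x2b blk=10 s=2: VC-HIT | VC [28, 22]
  [9] addr=0x53 blk=20 s=0: L1-HIT | VC [28, 22]
  [10] addr=0x70 blk=28 s=0: VC-HIT | VC [20, 22]

SEQ = [MISS, MISS, L1-HIT, MISS, VC-HIT, MISS, VC-HIT, L1-HIT, VC-HIT, L1-HIT, VC-HIT]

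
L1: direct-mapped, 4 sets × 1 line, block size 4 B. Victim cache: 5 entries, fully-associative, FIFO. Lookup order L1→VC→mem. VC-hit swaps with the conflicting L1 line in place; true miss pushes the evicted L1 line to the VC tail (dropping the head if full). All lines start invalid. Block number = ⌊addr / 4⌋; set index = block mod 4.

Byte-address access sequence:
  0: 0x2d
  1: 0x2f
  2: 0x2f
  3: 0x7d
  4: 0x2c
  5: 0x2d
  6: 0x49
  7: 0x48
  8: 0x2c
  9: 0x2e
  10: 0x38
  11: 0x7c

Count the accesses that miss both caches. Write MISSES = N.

#0 0x2d→b11/s3 MISS; vc=[]
#1 0x2f→b11/s3 L1-HIT; vc=[]
#2 0x2f→b11/s3 L1-HIT; vc=[]
#3 0x7d→b31/s3 MISS; vc=[11]
#4 0x2c→b11/s3 VC-HIT; vc=[31]
#5 0x2d→b11/s3 L1-HIT; vc=[31]
#6 0x49→b18/s2 MISS; vc=[31]
#7 0x48→b18/s2 L1-HIT; vc=[31]
#8 0x2c→b11/s3 L1-HIT; vc=[31]
#9 0x2e→b11/s3 L1-HIT; vc=[31]
#10 0x38→b14/s2 MISS; vc=[31,18]
#11 0x7c→b31/s3 VC-HIT; vc=[11,18]

MISSES = 4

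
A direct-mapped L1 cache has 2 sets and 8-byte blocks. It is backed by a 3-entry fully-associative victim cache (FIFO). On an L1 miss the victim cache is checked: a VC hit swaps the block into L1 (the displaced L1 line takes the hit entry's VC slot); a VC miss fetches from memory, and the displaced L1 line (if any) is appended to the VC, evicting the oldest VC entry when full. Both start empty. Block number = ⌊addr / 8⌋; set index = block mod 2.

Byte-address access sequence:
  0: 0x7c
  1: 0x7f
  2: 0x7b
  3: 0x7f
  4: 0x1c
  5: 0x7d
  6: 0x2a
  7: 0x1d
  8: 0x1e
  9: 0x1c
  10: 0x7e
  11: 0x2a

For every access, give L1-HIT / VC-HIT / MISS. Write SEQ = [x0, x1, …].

SEQ = [MISS, L1-HIT, L1-HIT, L1-HIT, MISS, VC-HIT, MISS, VC-HIT, L1-HIT, L1-HIT, VC-HIT, VC-HIT]

#0 0x7c→b15/s1 MISS; vc=[]
#1 0x7f→b15/s1 L1-HIT; vc=[]
#2 0x7b→b15/s1 L1-HIT; vc=[]
#3 0x7f→b15/s1 L1-HIT; vc=[]
#4 0x1c→b3/s1 MISS; vc=[15]
#5 0x7d→b15/s1 VC-HIT; vc=[3]
#6 0x2a→b5/s1 MISS; vc=[3,15]
#7 0x1d→b3/s1 VC-HIT; vc=[5,15]
#8 0x1e→b3/s1 L1-HIT; vc=[5,15]
#9 0x1c→b3/s1 L1-HIT; vc=[5,15]
#10 0x7e→b15/s1 VC-HIT; vc=[5,3]
#11 0x2a→b5/s1 VC-HIT; vc=[15,3]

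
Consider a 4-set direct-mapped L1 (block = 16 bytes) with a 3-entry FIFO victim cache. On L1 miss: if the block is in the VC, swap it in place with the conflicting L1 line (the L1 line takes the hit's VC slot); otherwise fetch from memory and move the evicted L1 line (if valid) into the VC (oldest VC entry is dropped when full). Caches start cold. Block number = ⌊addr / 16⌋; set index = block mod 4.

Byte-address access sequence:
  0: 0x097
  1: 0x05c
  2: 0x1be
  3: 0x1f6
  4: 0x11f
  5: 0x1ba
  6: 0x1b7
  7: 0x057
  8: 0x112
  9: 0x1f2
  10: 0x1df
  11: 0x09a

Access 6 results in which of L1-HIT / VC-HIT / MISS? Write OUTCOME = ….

OUTCOME = L1-HIT

0: 0x97 (blk 9, set 1) → MISS  vc=[]
1: 0x5c (blk 5, set 1) → MISS  vc=[9]
2: 0x1be (blk 27, set 3) → MISS  vc=[9]
3: 0x1f6 (blk 31, set 3) → MISS  vc=[9, 27]
4: 0x11f (blk 17, set 1) → MISS  vc=[9, 27, 5]
5: 0x1ba (blk 27, set 3) → VC-HIT  vc=[9, 31, 5]
6: 0x1b7 (blk 27, set 3) → L1-HIT  vc=[9, 31, 5]
7: 0x57 (blk 5, set 1) → VC-HIT  vc=[9, 31, 17]
8: 0x112 (blk 17, set 1) → VC-HIT  vc=[9, 31, 5]
9: 0x1f2 (blk 31, set 3) → VC-HIT  vc=[9, 27, 5]
10: 0x1df (blk 29, set 1) → MISS  vc=[27, 5, 17]
11: 0x9a (blk 9, set 1) → MISS  vc=[5, 17, 29]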